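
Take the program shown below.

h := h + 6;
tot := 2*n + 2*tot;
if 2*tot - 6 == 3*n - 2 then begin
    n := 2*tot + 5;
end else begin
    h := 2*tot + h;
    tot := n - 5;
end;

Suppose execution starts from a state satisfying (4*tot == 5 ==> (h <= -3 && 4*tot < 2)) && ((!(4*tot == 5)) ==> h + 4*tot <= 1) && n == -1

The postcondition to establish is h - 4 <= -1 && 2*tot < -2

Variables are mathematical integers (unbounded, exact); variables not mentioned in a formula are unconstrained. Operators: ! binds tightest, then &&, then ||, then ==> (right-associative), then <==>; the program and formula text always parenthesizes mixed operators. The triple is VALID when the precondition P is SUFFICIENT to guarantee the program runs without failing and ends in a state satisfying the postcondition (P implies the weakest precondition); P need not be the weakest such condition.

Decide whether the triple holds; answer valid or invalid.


Working backward. After the program, the postcondition h - 4 <= -1 && 2*tot < -2 must hold; in canonical form it is h <= 3 && 2*tot < -2.
Then branch requires h <= 3 && 2*tot < -2; else branch requires h + 2*tot <= 3 && 2*n < 8.
Before the if: (2*tot == 3*n + 4 ==> (h <= 3 && 2*tot < -2)) && ((!(2*tot == 3*n + 4)) ==> (h + 2*tot <= 3 && 2*n < 8))
Before tot := 2*n + 2*tot: (n + 4*tot == 4 ==> (h <= 3 && 4*n + 4*tot < -2)) && ((!(n + 4*tot == 4)) ==> (h + 4*n + 4*tot <= 3 && 2*n < 8))
Before h := h + 6: (n + 4*tot == 4 ==> (h <= -3 && 4*n + 4*tot < -2)) && ((!(n + 4*tot == 4)) ==> (h + 4*n + 4*tot <= -3 && 2*n < 8))
The weakest precondition is (n + 4*tot == 4 ==> (h <= -3 && 4*n + 4*tot < -2)) && ((!(n + 4*tot == 4)) ==> (h + 4*n + 4*tot <= -3 && 2*n < 8)).
Check whether (4*tot == 5 ==> (h <= -3 && 4*tot < 2)) && ((!(4*tot == 5)) ==> h + 4*tot <= 1) && n == -1 implies it.
Every state satisfying the precondition satisfies the weakest precondition: the implication holds.
Answer: valid


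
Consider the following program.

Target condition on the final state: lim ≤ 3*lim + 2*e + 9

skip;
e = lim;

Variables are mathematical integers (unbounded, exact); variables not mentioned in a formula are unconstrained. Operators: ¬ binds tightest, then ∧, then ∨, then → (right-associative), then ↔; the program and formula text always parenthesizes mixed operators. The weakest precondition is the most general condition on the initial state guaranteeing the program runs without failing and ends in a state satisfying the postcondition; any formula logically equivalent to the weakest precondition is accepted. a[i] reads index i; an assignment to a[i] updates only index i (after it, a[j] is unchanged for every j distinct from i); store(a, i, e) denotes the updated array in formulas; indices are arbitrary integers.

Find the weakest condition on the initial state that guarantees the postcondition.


Working backward. After the program, the postcondition lim ≤ 3*lim + 2*e + 9 must hold; in canonical form it is 2*e + 2*lim ≥ -9.
Before e := lim: 4*lim ≥ -9
Before skip: 4*lim ≥ -9
Answer: WP = 4*lim ≥ -9


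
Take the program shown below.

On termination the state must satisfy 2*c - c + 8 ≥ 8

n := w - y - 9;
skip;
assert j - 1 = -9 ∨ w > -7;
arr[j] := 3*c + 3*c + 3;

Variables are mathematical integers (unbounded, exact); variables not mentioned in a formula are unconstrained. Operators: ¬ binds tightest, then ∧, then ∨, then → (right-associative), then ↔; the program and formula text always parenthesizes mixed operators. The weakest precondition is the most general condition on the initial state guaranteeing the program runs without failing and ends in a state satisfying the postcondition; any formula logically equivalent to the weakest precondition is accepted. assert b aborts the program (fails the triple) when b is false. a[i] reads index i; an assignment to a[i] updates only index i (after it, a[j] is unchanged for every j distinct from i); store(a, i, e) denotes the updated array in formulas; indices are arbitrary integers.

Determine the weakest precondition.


Working backward. After the program, the postcondition 2*c - c + 8 ≥ 8 must hold; in canonical form it is c ≥ 0.
Before arr[j] := 3*c + 3*c + 3: c ≥ 0
Before assert j - 1 = -9 ∨ w > -7: (j = -8 ∨ w > -7) ∧ c ≥ 0
Before skip: (j = -8 ∨ w > -7) ∧ c ≥ 0
Before n := w - y - 9: (j = -8 ∨ w > -7) ∧ c ≥ 0
Answer: WP = (j = -8 ∨ w > -7) ∧ c ≥ 0


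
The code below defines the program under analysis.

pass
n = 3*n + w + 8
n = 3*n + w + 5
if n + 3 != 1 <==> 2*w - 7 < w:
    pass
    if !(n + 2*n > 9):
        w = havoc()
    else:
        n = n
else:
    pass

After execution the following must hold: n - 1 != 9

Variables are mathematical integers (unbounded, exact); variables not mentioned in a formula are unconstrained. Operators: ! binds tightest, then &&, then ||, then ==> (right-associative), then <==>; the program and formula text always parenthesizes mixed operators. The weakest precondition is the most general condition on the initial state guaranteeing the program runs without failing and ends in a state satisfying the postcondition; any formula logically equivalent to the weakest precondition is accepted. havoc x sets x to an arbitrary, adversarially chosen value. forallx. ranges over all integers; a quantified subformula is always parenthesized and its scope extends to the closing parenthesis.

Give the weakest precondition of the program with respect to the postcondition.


Working backward. After the program, the postcondition n - 1 != 9 must hold; in canonical form it is n != 10.
Then branch requires ((!(3*n > 9)) ==> n != 10) && (3*n > 9 ==> n != 10); else branch requires n != 10.
Before the if: ((n != -2 <==> w < 7) ==> (((!(3*n > 9)) ==> n != 10) && (3*n > 9 ==> n != 10))) && ((!(n != -2 <==> w < 7)) ==> n != 10)
Before n := 3*n + w + 5: ((3*n + w != -7 <==> w < 7) ==> (((!(9*n + 3*w > -6)) ==> 3*n + w != 5) && (9*n + 3*w > -6 ==> 3*n + w != 5))) && ((!(3*n + w != -7 <==> w < 7)) ==> 3*n + w != 5)
Before n := 3*n + w + 8: ((9*n + 4*w != -31 <==> w < 7) ==> (((!(27*n + 12*w > -78)) ==> 9*n + 4*w != -19) && (27*n + 12*w > -78 ==> 9*n + 4*w != -19))) && ((!(9*n + 4*w != -31 <==> w < 7)) ==> 9*n + 4*w != -19)
Before skip: ((9*n + 4*w != -31 <==> w < 7) ==> (((!(27*n + 12*w > -78)) ==> 9*n + 4*w != -19) && (27*n + 12*w > -78 ==> 9*n + 4*w != -19))) && ((!(9*n + 4*w != -31 <==> w < 7)) ==> 9*n + 4*w != -19)
Answer: WP = ((9*n + 4*w != -31 <==> w < 7) ==> (((!(27*n + 12*w > -78)) ==> 9*n + 4*w != -19) && (27*n + 12*w > -78 ==> 9*n + 4*w != -19))) && ((!(9*n + 4*w != -31 <==> w < 7)) ==> 9*n + 4*w != -19)


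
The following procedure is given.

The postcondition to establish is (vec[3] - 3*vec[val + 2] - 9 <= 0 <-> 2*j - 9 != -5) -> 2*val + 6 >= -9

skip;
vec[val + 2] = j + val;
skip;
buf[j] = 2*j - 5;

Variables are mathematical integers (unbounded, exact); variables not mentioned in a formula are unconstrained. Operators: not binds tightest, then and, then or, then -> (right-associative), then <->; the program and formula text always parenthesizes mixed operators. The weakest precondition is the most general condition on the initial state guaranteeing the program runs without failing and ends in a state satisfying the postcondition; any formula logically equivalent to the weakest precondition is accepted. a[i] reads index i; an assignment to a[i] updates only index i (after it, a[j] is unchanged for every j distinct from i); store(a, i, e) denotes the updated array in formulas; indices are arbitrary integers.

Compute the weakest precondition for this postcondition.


Working backward. After the program, the postcondition (vec[3] - 3*vec[val + 2] - 9 <= 0 <-> 2*j - 9 != -5) -> 2*val + 6 >= -9 must hold; in canonical form it is (vec[3] <= 3*vec[val + 2] + 9 <-> 2*j != 4) -> 2*val >= -15.
Before buf[j] := 2*j - 5: (vec[3] <= 3*vec[val + 2] + 9 <-> 2*j != 4) -> 2*val >= -15
Before skip: (vec[3] <= 3*vec[val + 2] + 9 <-> 2*j != 4) -> 2*val >= -15
Before vec[val + 2] := j + val: (store(vec, val + 2, j + val)[3] <= 3*store(vec, val + 2, j + val)[val + 2] + 9 <-> 2*j != 4) -> 2*val >= -15
Before skip: (store(vec, val + 2, j + val)[3] <= 3*store(vec, val + 2, j + val)[val + 2] + 9 <-> 2*j != 4) -> 2*val >= -15
Answer: WP = (store(vec, val + 2, j + val)[3] <= 3*store(vec, val + 2, j + val)[val + 2] + 9 <-> 2*j != 4) -> 2*val >= -15


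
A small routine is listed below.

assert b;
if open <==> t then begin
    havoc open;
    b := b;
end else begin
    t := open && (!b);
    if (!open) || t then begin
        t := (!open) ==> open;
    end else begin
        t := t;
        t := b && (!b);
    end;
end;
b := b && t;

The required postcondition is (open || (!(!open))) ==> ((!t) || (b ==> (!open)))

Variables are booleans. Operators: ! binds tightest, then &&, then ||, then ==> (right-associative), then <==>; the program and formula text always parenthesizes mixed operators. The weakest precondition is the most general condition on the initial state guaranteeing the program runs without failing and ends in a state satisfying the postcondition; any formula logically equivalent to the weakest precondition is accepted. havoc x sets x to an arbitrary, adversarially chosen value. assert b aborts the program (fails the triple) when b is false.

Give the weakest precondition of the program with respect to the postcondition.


Working backward. After the program, the postcondition (open || (!(!open))) ==> ((!t) || (b ==> (!open))) must hold; in canonical form it is open ==> ((!t) || (b ==> (!open))).
Before b := b && t: open ==> ((!t) || ((b && t) ==> (!open)))
Then branch requires (!t) || (!(b && t)); else branch requires ((!open) || (open && (!b))) ==> (open ==> ((!((!open) ==> open)) || ((b && ((!open) ==> open)) ==> (!open)))).
Before the if: ((open <==> t) ==> ((!t) || (!(b && t)))) && ((!(open <==> t)) ==> (((!open) || (open && (!b))) ==> (open ==> ((!((!open) ==> open)) || ((b && ((!open) ==> open)) ==> (!open))))))
Before assert b: b && ((open <==> t) ==> ((!t) || (!(b && t)))) && ((!(open <==> t)) ==> (((!open) || (open && (!b))) ==> (open ==> ((!((!open) ==> open)) || ((b && ((!open) ==> open)) ==> (!open))))))
Answer: WP = b && ((open <==> t) ==> ((!t) || (!(b && t)))) && ((!(open <==> t)) ==> (((!open) || (open && (!b))) ==> (open ==> ((!((!open) ==> open)) || ((b && ((!open) ==> open)) ==> (!open))))))


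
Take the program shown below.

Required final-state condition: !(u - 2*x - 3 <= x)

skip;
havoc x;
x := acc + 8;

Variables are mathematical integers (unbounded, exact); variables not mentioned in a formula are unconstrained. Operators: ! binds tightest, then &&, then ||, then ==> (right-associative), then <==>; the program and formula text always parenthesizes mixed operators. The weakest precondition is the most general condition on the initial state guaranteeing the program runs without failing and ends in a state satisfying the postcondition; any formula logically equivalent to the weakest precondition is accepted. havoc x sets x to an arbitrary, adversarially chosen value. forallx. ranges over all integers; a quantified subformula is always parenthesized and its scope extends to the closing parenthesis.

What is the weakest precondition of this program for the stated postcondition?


Working backward. After the program, the postcondition !(u - 2*x - 3 <= x) must hold; in canonical form it is !(u <= 3*x + 3).
Before x := acc + 8: !(u <= 3*acc + 27)
Before havoc x: !(u <= 3*acc + 27)
Before skip: !(u <= 3*acc + 27)
Answer: WP = !(u <= 3*acc + 27)


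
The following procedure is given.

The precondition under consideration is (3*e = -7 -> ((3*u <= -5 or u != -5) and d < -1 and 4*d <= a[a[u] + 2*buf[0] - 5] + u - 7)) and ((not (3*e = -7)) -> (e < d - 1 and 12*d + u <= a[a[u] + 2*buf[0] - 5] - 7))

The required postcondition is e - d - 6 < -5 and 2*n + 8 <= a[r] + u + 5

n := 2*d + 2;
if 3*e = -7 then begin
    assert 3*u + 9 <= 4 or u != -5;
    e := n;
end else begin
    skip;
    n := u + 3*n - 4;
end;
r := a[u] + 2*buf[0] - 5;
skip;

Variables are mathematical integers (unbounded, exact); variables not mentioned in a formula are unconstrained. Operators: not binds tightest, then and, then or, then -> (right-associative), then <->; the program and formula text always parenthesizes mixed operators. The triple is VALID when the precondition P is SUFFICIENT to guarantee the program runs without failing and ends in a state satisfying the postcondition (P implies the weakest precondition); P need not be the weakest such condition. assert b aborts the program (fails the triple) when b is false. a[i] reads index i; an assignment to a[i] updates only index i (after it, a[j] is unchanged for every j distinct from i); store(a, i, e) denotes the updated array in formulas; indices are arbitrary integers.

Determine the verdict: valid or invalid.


Working backward. After the program, the postcondition e - d - 6 < -5 and 2*n + 8 <= a[r] + u + 5 must hold; in canonical form it is e < d + 1 and 2*n <= a[r] + u - 3.
Before skip: e < d + 1 and 2*n <= a[r] + u - 3
Before r := a[u] + 2*buf[0] - 5: e < d + 1 and 2*n <= a[a[u] + 2*buf[0] - 5] + u - 3
Then branch requires (3*u <= -5 or u != -5) and n < d + 1 and 2*n <= a[a[u] + 2*buf[0] - 5] + u - 3; else branch requires e < d + 1 and 6*n + u <= a[a[u] + 2*buf[0] - 5] + 5.
Before the if: (3*e = -7 -> ((3*u <= -5 or u != -5) and n < d + 1 and 2*n <= a[a[u] + 2*buf[0] - 5] + u - 3)) and ((not (3*e = -7)) -> (e < d + 1 and 6*n + u <= a[a[u] + 2*buf[0] - 5] + 5))
Before n := 2*d + 2: (3*e = -7 -> ((3*u <= -5 or u != -5) and d < -1 and 4*d <= a[a[u] + 2*buf[0] - 5] + u - 7)) and ((not (3*e = -7)) -> (e < d + 1 and 12*d + u <= a[a[u] + 2*buf[0] - 5] - 7))
The weakest precondition is (3*e = -7 -> ((3*u <= -5 or u != -5) and d < -1 and 4*d <= a[a[u] + 2*buf[0] - 5] + u - 7)) and ((not (3*e = -7)) -> (e < d + 1 and 12*d + u <= a[a[u] + 2*buf[0] - 5] - 7)).
Check whether (3*e = -7 -> ((3*u <= -5 or u != -5) and d < -1 and 4*d <= a[a[u] + 2*buf[0] - 5] + u - 7)) and ((not (3*e = -7)) -> (e < d - 1 and 12*d + u <= a[a[u] + 2*buf[0] - 5] - 7)) implies it.
Every state satisfying the precondition satisfies the weakest precondition: the implication holds.
Answer: valid


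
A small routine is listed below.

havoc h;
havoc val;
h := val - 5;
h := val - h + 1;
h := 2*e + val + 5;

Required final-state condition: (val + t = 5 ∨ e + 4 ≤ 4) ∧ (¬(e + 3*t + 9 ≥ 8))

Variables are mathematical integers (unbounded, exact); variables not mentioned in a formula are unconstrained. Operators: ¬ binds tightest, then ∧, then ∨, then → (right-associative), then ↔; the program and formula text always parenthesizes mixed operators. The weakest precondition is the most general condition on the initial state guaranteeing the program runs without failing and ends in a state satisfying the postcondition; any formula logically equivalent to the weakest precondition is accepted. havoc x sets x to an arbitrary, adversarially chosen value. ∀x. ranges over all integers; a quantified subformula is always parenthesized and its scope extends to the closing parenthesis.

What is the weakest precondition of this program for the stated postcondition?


Working backward. After the program, the postcondition (val + t = 5 ∨ e + 4 ≤ 4) ∧ (¬(e + 3*t + 9 ≥ 8)) must hold; in canonical form it is (t + val = 5 ∨ e ≤ 0) ∧ (¬(e + 3*t ≥ -1)).
Before h := 2*e + val + 5: (t + val = 5 ∨ e ≤ 0) ∧ (¬(e + 3*t ≥ -1))
Before h := val - h + 1: (t + val = 5 ∨ e ≤ 0) ∧ (¬(e + 3*t ≥ -1))
Before h := val - 5: (t + val = 5 ∨ e ≤ 0) ∧ (¬(e + 3*t ≥ -1))
Before havoc val: ∀val_1. ((t + val_1 = 5 ∨ e ≤ 0) ∧ (¬(e + 3*t ≥ -1)))
Before havoc h: ∀val_1. ((t + val_1 = 5 ∨ e ≤ 0) ∧ (¬(e + 3*t ≥ -1)))
Answer: WP = ∀val_1. ((t + val_1 = 5 ∨ e ≤ 0) ∧ (¬(e + 3*t ≥ -1)))


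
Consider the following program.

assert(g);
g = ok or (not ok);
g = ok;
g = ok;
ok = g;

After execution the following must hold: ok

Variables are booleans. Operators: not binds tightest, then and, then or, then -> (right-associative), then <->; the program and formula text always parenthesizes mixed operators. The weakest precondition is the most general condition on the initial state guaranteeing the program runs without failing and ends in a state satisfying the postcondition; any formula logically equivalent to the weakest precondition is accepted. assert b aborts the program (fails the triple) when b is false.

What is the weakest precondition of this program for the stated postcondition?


Working backward. After the program, ok must hold.
Before ok := g: g
Before g := ok: ok
Before g := ok: ok
Before g := ok or (not ok): ok
Before assert g: g and ok
Answer: WP = g and ok


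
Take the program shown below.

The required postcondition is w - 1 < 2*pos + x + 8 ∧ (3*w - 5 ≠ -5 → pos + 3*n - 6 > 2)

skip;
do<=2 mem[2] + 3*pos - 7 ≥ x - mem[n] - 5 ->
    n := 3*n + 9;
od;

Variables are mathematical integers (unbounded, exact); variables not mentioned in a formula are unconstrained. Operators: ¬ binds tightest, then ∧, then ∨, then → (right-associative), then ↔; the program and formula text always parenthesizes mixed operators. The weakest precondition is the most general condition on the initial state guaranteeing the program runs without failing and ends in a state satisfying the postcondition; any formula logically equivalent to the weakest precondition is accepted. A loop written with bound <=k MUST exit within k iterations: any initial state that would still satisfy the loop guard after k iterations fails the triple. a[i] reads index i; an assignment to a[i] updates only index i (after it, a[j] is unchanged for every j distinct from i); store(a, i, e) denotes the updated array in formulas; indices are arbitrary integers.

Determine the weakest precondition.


Working backward. After the program, the postcondition w - 1 < 2*pos + x + 8 ∧ (3*w - 5 ≠ -5 → pos + 3*n - 6 > 2) must hold; in canonical form it is w < 2*pos + x + 9 ∧ (3*w ≠ 0 → 3*n + pos > 8).
Before the loop (bound <=2), unroll the exhaustion recursion (WP_0 = exit-now case; WP_j = one more guarded iteration, up to j = 2):
  WP_0: (¬(mem[2] + mem[n] + 3*pos ≥ x + 2)) ∧ w < 2*pos + x + 9 ∧ (3*w ≠ 0 → 3*n + pos > 8)
  WP_1: (mem[2] + mem[n] + 3*pos ≥ x + 2 → ((¬(mem[3*n + 9] + mem[2] + 3*pos ≥ x + 2)) ∧ w < 2*pos + x + 9 ∧ (3*w ≠ 0 → 9*n + pos > -19))) ∧ ((¬(mem[2] + mem[n] + 3*pos ≥ x + 2)) → (w < 2*pos + x + 9 ∧ (3*w ≠ 0 → 3*n + pos > 8)))
  WP_2: (mem[2] + mem[n] + 3*pos ≥ x + 2 → ((mem[3*n + 9] + mem[2] + 3*pos ≥ x + 2 → ((¬(mem[9*n + 36] + mem[2] + 3*pos ≥ x + 2)) ∧ w < 2*pos + x + 9 ∧ (3*w ≠ 0 → 27*n + pos > -100))) ∧ ((¬(mem[3*n + 9] + mem[2] + 3*pos ≥ x + 2)) → (w < 2*pos + x + 9 ∧ (3*w ≠ 0 → 9*n + pos > -19))))) ∧ ((¬(mem[2] + mem[n] + 3*pos ≥ x + 2)) → (w < 2*pos + x + 9 ∧ (3*w ≠ 0 → 3*n + pos > 8)))
So before the loop: (mem[2] + mem[n] + 3*pos ≥ x + 2 → ((mem[3*n + 9] + mem[2] + 3*pos ≥ x + 2 → ((¬(mem[9*n + 36] + mem[2] + 3*pos ≥ x + 2)) ∧ w < 2*pos + x + 9 ∧ (3*w ≠ 0 → 27*n + pos > -100))) ∧ ((¬(mem[3*n + 9] + mem[2] + 3*pos ≥ x + 2)) → (w < 2*pos + x + 9 ∧ (3*w ≠ 0 → 9*n + pos > -19))))) ∧ ((¬(mem[2] + mem[n] + 3*pos ≥ x + 2)) → (w < 2*pos + x + 9 ∧ (3*w ≠ 0 → 3*n + pos > 8)))
Before skip: (mem[2] + mem[n] + 3*pos ≥ x + 2 → ((mem[3*n + 9] + mem[2] + 3*pos ≥ x + 2 → ((¬(mem[9*n + 36] + mem[2] + 3*pos ≥ x + 2)) ∧ w < 2*pos + x + 9 ∧ (3*w ≠ 0 → 27*n + pos > -100))) ∧ ((¬(mem[3*n + 9] + mem[2] + 3*pos ≥ x + 2)) → (w < 2*pos + x + 9 ∧ (3*w ≠ 0 → 9*n + pos > -19))))) ∧ ((¬(mem[2] + mem[n] + 3*pos ≥ x + 2)) → (w < 2*pos + x + 9 ∧ (3*w ≠ 0 → 3*n + pos > 8)))
Answer: WP = (mem[2] + mem[n] + 3*pos ≥ x + 2 → ((mem[3*n + 9] + mem[2] + 3*pos ≥ x + 2 → ((¬(mem[9*n + 36] + mem[2] + 3*pos ≥ x + 2)) ∧ w < 2*pos + x + 9 ∧ (3*w ≠ 0 → 27*n + pos > -100))) ∧ ((¬(mem[3*n + 9] + mem[2] + 3*pos ≥ x + 2)) → (w < 2*pos + x + 9 ∧ (3*w ≠ 0 → 9*n + pos > -19))))) ∧ ((¬(mem[2] + mem[n] + 3*pos ≥ x + 2)) → (w < 2*pos + x + 9 ∧ (3*w ≠ 0 → 3*n + pos > 8)))


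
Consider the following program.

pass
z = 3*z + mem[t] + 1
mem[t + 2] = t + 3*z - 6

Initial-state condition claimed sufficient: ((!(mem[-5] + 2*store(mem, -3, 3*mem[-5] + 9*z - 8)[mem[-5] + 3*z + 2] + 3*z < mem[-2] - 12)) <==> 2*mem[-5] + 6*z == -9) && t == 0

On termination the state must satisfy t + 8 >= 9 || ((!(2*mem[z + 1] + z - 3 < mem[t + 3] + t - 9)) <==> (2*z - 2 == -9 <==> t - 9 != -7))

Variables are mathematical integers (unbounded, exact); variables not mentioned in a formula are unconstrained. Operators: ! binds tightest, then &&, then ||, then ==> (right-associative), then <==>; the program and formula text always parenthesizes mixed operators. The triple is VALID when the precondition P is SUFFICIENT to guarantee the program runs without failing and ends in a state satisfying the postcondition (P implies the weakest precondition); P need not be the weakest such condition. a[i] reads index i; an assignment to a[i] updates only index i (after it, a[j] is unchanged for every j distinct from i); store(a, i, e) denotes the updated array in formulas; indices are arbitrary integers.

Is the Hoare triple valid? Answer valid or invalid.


Working backward. After the program, the postcondition t + 8 >= 9 || ((!(2*mem[z + 1] + z - 3 < mem[t + 3] + t - 9)) <==> (2*z - 2 == -9 <==> t - 9 != -7)) must hold; in canonical form it is t >= 1 || ((!(2*mem[z + 1] + z < mem[t + 3] + t - 6)) <==> (2*z == -7 <==> t != 2)).
Before mem[t + 2] := t + 3*z - 6: t >= 1 || ((!(2*store(mem, t + 2, t + 3*z - 6)[z + 1] + z < store(mem, t + 2, t + 3*z - 6)[t + 3] + t - 6)) <==> (2*z == -7 <==> t != 2))
Before z := 3*z + mem[t] + 1: t >= 1 || ((!(mem[t] + 2*store(mem, t + 2, 3*mem[t] + t + 9*z - 3)[mem[t] + 3*z + 2] + 3*z < store(mem, t + 2, 3*mem[t] + t + 9*z - 3)[t + 3] + t - 7)) <==> (2*mem[t] + 6*z == -9 <==> t != 2))
Before skip: t >= 1 || ((!(mem[t] + 2*store(mem, t + 2, 3*mem[t] + t + 9*z - 3)[mem[t] + 3*z + 2] + 3*z < store(mem, t + 2, 3*mem[t] + t + 9*z - 3)[t + 3] + t - 7)) <==> (2*mem[t] + 6*z == -9 <==> t != 2))
The weakest precondition is t >= 1 || ((!(mem[t] + 2*store(mem, t + 2, 3*mem[t] + t + 9*z - 3)[mem[t] + 3*z + 2] + 3*z < store(mem, t + 2, 3*mem[t] + t + 9*z - 3)[t + 3] + t - 7)) <==> (2*mem[t] + 6*z == -9 <==> t != 2)).
Check whether ((!(mem[-5] + 2*store(mem, -3, 3*mem[-5] + 9*z - 8)[mem[-5] + 3*z + 2] + 3*z < mem[-2] - 12)) <==> 2*mem[-5] + 6*z == -9) && t == 0 implies it.
Countermodel: at the initial state mem = {[-5] = -6, [-4] = 15521, [-3] = 4, [-2] = 31049, [0] = 18311, [2] = 4, [3] = -27727, [18313] = 30152, elsewhere 4}, t = 0, z = 0, the precondition holds but the weakest precondition fails.
Answer: invalid


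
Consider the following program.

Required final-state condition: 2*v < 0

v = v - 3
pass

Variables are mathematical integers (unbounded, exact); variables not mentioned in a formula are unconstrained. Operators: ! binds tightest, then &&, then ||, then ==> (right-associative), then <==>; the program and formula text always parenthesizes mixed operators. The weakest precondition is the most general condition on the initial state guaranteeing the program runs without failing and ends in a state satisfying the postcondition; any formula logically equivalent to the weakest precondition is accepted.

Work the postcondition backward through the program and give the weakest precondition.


Working backward. After the program, 2*v < 0 must hold.
Before skip: 2*v < 0
Before v := v - 3: 2*v < 6
Answer: WP = 2*v < 6


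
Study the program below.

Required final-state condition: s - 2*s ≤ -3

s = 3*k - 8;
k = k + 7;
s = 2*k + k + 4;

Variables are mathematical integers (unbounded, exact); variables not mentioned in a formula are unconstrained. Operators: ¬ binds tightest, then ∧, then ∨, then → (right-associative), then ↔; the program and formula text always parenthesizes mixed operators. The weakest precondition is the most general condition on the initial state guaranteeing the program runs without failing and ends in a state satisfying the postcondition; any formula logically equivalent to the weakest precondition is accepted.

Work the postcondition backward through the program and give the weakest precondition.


Working backward. After the program, the postcondition s - 2*s ≤ -3 must hold; in canonical form it is s ≥ 3.
Before s := 2*k + k + 4: 3*k ≥ -1
Before k := k + 7: 3*k ≥ -22
Before s := 3*k - 8: 3*k ≥ -22
Answer: WP = 3*k ≥ -22


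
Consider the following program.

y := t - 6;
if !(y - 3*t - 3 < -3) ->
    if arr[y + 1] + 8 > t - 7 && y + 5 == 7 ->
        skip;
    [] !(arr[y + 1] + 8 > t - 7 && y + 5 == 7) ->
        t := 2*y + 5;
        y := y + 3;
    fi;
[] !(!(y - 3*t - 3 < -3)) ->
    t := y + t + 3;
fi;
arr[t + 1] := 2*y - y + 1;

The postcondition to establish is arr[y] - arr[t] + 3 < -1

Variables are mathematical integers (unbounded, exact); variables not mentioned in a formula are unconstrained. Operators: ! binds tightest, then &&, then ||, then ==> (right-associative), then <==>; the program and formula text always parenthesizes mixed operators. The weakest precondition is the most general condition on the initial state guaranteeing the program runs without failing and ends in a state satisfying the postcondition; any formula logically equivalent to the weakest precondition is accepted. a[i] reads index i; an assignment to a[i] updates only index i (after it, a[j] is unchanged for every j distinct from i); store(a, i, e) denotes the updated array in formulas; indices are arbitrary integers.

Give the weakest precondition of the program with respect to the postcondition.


Working backward. After the program, the postcondition arr[y] - arr[t] + 3 < -1 must hold; in canonical form it is arr[y] < arr[t] - 4.
Before arr[t + 1] := 2*y - y + 1: store(arr, t + 1, y + 1)[y] < store(arr, t + 1, y + 1)[t] - 4
Then branch requires ((arr[y + 1] > t - 15 && y == 2) ==> store(arr, t + 1, y + 1)[y] < store(arr, t + 1, y + 1)[t] - 4) && ((!(arr[y + 1] > t - 15 && y == 2)) ==> store(arr, 2*y + 6, y + 4)[y + 3] < store(arr, 2*y + 6, y + 4)[2*y + 5] - 4); else branch requires store(arr, t + y + 4, y + 1)[y] < store(arr, t + y + 4, y + 1)[t + y + 3] - 4.
Before the if: ((!(y < 3*t)) ==> (((arr[y + 1] > t - 15 && y == 2) ==> store(arr, t + 1, y + 1)[y] < store(arr, t + 1, y + 1)[t] - 4) && ((!(arr[y + 1] > t - 15 && y == 2)) ==> store(arr, 2*y + 6, y + 4)[y + 3] < store(arr, 2*y + 6, y + 4)[2*y + 5] - 4))) && (y < 3*t ==> store(arr, t + y + 4, y + 1)[y] < store(arr, t + y + 4, y + 1)[t + y + 3] - 4)
Before y := t - 6: ((!(2*t > -6)) ==> (((arr[t - 5] > t - 15 && t == 8) ==> store(arr, t + 1, t - 5)[t - 6] < store(arr, t + 1, t - 5)[t] - 4) && ((!(arr[t - 5] > t - 15 && t == 8)) ==> store(arr, 2*t - 6, t - 2)[t - 3] < store(arr, 2*t - 6, t - 2)[2*t - 7] - 4))) && (2*t > -6 ==> store(arr, 2*t - 2, t - 5)[t - 6] < store(arr, 2*t - 2, t - 5)[2*t - 3] - 4)
Answer: WP = ((!(2*t > -6)) ==> (((arr[t - 5] > t - 15 && t == 8) ==> store(arr, t + 1, t - 5)[t - 6] < store(arr, t + 1, t - 5)[t] - 4) && ((!(arr[t - 5] > t - 15 && t == 8)) ==> store(arr, 2*t - 6, t - 2)[t - 3] < store(arr, 2*t - 6, t - 2)[2*t - 7] - 4))) && (2*t > -6 ==> store(arr, 2*t - 2, t - 5)[t - 6] < store(arr, 2*t - 2, t - 5)[2*t - 3] - 4)


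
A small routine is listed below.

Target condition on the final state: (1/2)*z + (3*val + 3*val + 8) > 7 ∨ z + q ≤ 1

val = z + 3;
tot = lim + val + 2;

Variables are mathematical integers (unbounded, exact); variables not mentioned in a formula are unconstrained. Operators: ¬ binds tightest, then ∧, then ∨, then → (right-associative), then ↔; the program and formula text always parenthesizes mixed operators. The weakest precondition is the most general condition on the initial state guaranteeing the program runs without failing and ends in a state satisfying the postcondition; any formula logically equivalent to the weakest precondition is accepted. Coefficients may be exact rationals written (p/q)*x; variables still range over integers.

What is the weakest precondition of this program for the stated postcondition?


Working backward. After the program, the postcondition (1/2)*z + (3*val + 3*val + 8) > 7 ∨ z + q ≤ 1 must hold; in canonical form it is 6*val + (1/2)*z > -1 ∨ q + z ≤ 1.
Before tot := lim + val + 2: 6*val + (1/2)*z > -1 ∨ q + z ≤ 1
Before val := z + 3: (13/2)*z > -19 ∨ q + z ≤ 1
Answer: WP = (13/2)*z > -19 ∨ q + z ≤ 1


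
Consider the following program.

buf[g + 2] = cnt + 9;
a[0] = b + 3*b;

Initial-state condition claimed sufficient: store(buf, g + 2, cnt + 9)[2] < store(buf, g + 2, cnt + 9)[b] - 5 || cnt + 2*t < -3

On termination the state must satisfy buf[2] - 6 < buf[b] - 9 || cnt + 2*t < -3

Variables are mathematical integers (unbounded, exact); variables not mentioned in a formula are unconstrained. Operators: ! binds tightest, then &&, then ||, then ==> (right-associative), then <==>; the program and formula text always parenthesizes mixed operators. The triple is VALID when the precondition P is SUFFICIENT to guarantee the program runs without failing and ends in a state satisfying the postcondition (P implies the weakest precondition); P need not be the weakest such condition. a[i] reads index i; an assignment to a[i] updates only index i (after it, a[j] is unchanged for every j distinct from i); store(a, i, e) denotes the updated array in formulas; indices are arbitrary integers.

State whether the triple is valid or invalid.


Working backward. After the program, the postcondition buf[2] - 6 < buf[b] - 9 || cnt + 2*t < -3 must hold; in canonical form it is buf[2] < buf[b] - 3 || cnt + 2*t < -3.
Before a[0] := b + 3*b: buf[2] < buf[b] - 3 || cnt + 2*t < -3
Before buf[g + 2] := cnt + 9: store(buf, g + 2, cnt + 9)[2] < store(buf, g + 2, cnt + 9)[b] - 3 || cnt + 2*t < -3
The weakest precondition is store(buf, g + 2, cnt + 9)[2] < store(buf, g + 2, cnt + 9)[b] - 3 || cnt + 2*t < -3.
Check whether store(buf, g + 2, cnt + 9)[2] < store(buf, g + 2, cnt + 9)[b] - 5 || cnt + 2*t < -3 implies it.
Every state satisfying the precondition satisfies the weakest precondition: the implication holds.
Answer: valid


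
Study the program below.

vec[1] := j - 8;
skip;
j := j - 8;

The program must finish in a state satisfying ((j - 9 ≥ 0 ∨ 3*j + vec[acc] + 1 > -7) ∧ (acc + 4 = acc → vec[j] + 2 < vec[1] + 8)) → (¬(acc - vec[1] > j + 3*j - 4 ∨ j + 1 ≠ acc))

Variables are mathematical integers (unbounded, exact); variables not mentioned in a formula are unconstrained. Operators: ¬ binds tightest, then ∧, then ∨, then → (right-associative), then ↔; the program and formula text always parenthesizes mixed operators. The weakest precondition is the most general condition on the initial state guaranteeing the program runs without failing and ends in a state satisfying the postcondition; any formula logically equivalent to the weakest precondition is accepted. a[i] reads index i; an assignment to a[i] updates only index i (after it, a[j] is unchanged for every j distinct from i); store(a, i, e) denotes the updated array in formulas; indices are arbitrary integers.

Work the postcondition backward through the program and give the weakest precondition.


Working backward. After the program, the postcondition ((j - 9 ≥ 0 ∨ 3*j + vec[acc] + 1 > -7) ∧ (acc + 4 = acc → vec[j] + 2 < vec[1] + 8)) → (¬(acc - vec[1] > j + 3*j - 4 ∨ j + 1 ≠ acc)) must hold; in canonical form it is (j ≥ 9 ∨ vec[acc] + 3*j > -8) → (¬(acc > vec[1] + 4*j - 4 ∨ j ≠ acc - 1)).
Before j := j - 8: (j ≥ 17 ∨ vec[acc] + 3*j > 16) → (¬(acc > vec[1] + 4*j - 36 ∨ j ≠ acc + 7))
Before skip: (j ≥ 17 ∨ vec[acc] + 3*j > 16) → (¬(acc > vec[1] + 4*j - 36 ∨ j ≠ acc + 7))
Before vec[1] := j - 8: (j ≥ 17 ∨ store(vec, 1, j - 8)[acc] + 3*j > 16) → (¬(acc > 5*j - 44 ∨ j ≠ acc + 7))
Answer: WP = (j ≥ 17 ∨ store(vec, 1, j - 8)[acc] + 3*j > 16) → (¬(acc > 5*j - 44 ∨ j ≠ acc + 7))


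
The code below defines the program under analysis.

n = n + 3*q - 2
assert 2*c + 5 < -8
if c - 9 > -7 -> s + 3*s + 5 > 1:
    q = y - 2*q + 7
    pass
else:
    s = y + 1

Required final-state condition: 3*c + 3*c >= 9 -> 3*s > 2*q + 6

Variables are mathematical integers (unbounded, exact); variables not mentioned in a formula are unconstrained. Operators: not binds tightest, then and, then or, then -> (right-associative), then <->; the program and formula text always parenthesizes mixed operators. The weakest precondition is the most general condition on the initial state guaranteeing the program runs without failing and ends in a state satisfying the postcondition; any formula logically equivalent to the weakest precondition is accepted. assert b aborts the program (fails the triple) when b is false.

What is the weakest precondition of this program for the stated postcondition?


Working backward. After the program, the postcondition 3*c + 3*c >= 9 -> 3*s > 2*q + 6 must hold; in canonical form it is 6*c >= 9 -> 3*s > 2*q + 6.
Then branch requires 6*c >= 9 -> 4*q + 3*s > 2*y + 20; else branch requires 6*c >= 9 -> 3*y > 2*q + 3.
Before the if: ((c > 2 -> 4*s > -4) -> (6*c >= 9 -> 4*q + 3*s > 2*y + 20)) and ((not (c > 2 -> 4*s > -4)) -> (6*c >= 9 -> 3*y > 2*q + 3))
Before assert 2*c + 5 < -8: 2*c < -13 and ((c > 2 -> 4*s > -4) -> (6*c >= 9 -> 4*q + 3*s > 2*y + 20)) and ((not (c > 2 -> 4*s > -4)) -> (6*c >= 9 -> 3*y > 2*q + 3))
Before n := n + 3*q - 2: 2*c < -13 and ((c > 2 -> 4*s > -4) -> (6*c >= 9 -> 4*q + 3*s > 2*y + 20)) and ((not (c > 2 -> 4*s > -4)) -> (6*c >= 9 -> 3*y > 2*q + 3))
Answer: WP = 2*c < -13 and ((c > 2 -> 4*s > -4) -> (6*c >= 9 -> 4*q + 3*s > 2*y + 20)) and ((not (c > 2 -> 4*s > -4)) -> (6*c >= 9 -> 3*y > 2*q + 3))


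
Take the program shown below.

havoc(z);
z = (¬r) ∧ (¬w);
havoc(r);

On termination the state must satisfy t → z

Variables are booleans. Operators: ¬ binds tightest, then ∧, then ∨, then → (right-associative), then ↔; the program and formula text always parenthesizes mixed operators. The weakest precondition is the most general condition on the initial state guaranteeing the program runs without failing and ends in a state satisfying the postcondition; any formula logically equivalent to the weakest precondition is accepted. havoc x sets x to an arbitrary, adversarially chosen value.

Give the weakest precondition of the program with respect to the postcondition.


Working backward. After the program, t → z must hold.
Before havoc r: t → z
Before z := (¬r) ∧ (¬w): t → ((¬r) ∧ (¬w))
Before havoc z: t → ((¬r) ∧ (¬w))
Answer: WP = t → ((¬r) ∧ (¬w))


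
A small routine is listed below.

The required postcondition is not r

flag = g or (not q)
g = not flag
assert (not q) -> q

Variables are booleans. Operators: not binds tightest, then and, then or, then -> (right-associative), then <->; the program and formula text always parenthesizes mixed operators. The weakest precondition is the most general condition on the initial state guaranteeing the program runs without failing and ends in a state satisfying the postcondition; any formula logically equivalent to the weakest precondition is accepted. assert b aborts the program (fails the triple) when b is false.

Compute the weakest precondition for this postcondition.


Working backward. After the program, not r must hold.
Before assert (not q) -> q: ((not q) -> q) and (not r)
Before g := not flag: ((not q) -> q) and (not r)
Before flag := g or (not q): ((not q) -> q) and (not r)
Answer: WP = ((not q) -> q) and (not r)


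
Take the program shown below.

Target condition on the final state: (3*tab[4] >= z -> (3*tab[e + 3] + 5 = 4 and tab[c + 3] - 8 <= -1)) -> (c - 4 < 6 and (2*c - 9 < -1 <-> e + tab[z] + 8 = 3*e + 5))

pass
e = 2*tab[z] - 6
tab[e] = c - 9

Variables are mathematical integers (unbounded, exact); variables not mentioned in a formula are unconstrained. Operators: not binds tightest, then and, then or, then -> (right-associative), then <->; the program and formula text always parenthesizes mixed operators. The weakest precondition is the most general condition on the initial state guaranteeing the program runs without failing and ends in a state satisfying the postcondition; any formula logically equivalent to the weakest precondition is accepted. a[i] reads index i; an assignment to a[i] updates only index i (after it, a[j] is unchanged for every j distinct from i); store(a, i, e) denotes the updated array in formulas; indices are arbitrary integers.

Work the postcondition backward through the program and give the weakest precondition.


Working backward. After the program, the postcondition (3*tab[4] >= z -> (3*tab[e + 3] + 5 = 4 and tab[c + 3] - 8 <= -1)) -> (c - 4 < 6 and (2*c - 9 < -1 <-> e + tab[z] + 8 = 3*e + 5)) must hold; in canonical form it is (3*tab[4] >= z -> (3*tab[e + 3] = -1 and tab[c + 3] <= 7)) -> (c < 10 and (2*c < 8 <-> tab[z] = 2*e - 3)).
Before tab[e] := c - 9: (3*store(tab, e, c - 9)[4] >= z -> (3*store(tab, e, c - 9)[e + 3] = -1 and store(tab, e, c - 9)[c + 3] <= 7)) -> (c < 10 and (2*c < 8 <-> store(tab, e, c - 9)[z] = 2*e - 3))
Before e := 2*tab[z] - 6: (3*store(tab, 2*tab[z] - 6, c - 9)[4] >= z -> (3*store(tab, 2*tab[z] - 6, c - 9)[2*tab[z] - 3] = -1 and store(tab, 2*tab[z] - 6, c - 9)[c + 3] <= 7)) -> (c < 10 and (2*c < 8 <-> store(tab, 2*tab[z] - 6, c - 9)[z] = 4*tab[z] - 15))
Before skip: (3*store(tab, 2*tab[z] - 6, c - 9)[4] >= z -> (3*store(tab, 2*tab[z] - 6, c - 9)[2*tab[z] - 3] = -1 and store(tab, 2*tab[z] - 6, c - 9)[c + 3] <= 7)) -> (c < 10 and (2*c < 8 <-> store(tab, 2*tab[z] - 6, c - 9)[z] = 4*tab[z] - 15))
Answer: WP = (3*store(tab, 2*tab[z] - 6, c - 9)[4] >= z -> (3*store(tab, 2*tab[z] - 6, c - 9)[2*tab[z] - 3] = -1 and store(tab, 2*tab[z] - 6, c - 9)[c + 3] <= 7)) -> (c < 10 and (2*c < 8 <-> store(tab, 2*tab[z] - 6, c - 9)[z] = 4*tab[z] - 15))


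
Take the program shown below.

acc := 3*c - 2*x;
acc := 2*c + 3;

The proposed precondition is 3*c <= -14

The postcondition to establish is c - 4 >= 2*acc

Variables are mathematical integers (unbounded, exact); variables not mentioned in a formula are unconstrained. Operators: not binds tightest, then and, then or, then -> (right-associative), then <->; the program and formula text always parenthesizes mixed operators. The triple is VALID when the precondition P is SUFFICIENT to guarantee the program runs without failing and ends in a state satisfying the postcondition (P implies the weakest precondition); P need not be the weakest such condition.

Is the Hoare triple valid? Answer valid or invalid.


Working backward. After the program, the postcondition c - 4 >= 2*acc must hold; in canonical form it is c >= 2*acc + 4.
Before acc := 2*c + 3: 3*c <= -10
Before acc := 3*c - 2*x: 3*c <= -10
The weakest precondition is 3*c <= -10.
Check whether 3*c <= -14 implies it.
Every state satisfying the precondition satisfies the weakest precondition: the implication holds.
Answer: valid


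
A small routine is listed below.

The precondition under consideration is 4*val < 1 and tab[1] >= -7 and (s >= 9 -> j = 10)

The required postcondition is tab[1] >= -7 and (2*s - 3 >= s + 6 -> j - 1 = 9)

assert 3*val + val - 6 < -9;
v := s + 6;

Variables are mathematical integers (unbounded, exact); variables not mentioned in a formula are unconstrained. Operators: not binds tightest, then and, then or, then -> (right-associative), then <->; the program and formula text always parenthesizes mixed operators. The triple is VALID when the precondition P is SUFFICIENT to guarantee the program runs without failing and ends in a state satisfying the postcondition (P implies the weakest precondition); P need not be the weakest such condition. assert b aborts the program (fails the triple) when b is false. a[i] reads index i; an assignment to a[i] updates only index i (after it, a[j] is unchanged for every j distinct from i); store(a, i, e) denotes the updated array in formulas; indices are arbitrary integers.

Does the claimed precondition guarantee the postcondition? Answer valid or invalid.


Working backward. After the program, the postcondition tab[1] >= -7 and (2*s - 3 >= s + 6 -> j - 1 = 9) must hold; in canonical form it is tab[1] >= -7 and (s >= 9 -> j = 10).
Before v := s + 6: tab[1] >= -7 and (s >= 9 -> j = 10)
Before assert 3*val + val - 6 < -9: 4*val < -3 and tab[1] >= -7 and (s >= 9 -> j = 10)
The weakest precondition is 4*val < -3 and tab[1] >= -7 and (s >= 9 -> j = 10).
Check whether 4*val < 1 and tab[1] >= -7 and (s >= 9 -> j = 10) implies it.
Countermodel: at the initial state j = 10, s = 0, tab = {[1] = -7, elsewhere -7}, val = 0, the precondition holds but the weakest precondition fails.
Answer: invalid
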